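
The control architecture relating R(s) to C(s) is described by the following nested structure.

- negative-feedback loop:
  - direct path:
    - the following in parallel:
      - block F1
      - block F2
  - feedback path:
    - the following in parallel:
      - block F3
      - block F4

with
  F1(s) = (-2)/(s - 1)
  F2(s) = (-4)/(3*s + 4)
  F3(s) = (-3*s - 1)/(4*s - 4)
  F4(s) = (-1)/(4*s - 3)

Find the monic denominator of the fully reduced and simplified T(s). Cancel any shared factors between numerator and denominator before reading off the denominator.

Answer: s^4 + 13*s^3/12 - 3*s^2/8 + 25*s/24 - 19/12

Working:
Step 1: combine F1, F2 in parallel = (-10*s - 4)/(3*s^2 + s - 4)
Step 2: add F3, F4 (parallel) = (-12*s^2 + s + 7)/(16*s^2 - 28*s + 12)
Step 3: close the feedback loop around (F1+F2), (F3+F4) = (-80*s^3 + 108*s^2 - 4*s - 24)/(24*s^4 + 26*s^3 - 9*s^2 + 25*s - 38)
No further cancellation is possible in the step-3 result, so that is T(s). Its denominator becomes monic after dividing by the leading coefficient 24.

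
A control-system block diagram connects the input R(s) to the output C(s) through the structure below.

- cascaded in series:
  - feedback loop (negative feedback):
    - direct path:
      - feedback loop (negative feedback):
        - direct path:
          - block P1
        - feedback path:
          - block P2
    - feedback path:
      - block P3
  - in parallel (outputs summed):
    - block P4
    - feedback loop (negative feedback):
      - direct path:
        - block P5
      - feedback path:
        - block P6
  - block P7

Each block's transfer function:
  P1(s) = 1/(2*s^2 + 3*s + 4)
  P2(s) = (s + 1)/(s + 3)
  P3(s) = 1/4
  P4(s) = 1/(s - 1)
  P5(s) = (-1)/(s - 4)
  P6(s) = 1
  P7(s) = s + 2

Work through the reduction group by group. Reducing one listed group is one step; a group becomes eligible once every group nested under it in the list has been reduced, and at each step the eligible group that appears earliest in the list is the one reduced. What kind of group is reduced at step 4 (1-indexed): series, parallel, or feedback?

Reducing step by step:

Step 1. reduce the feedback loop with forward P1 and return P2
Step 2. apply the feedback formula to [P1/(1+P1*P2)], P3
Step 3. reduce the feedback loop with forward P5 and return P6
Step 4. add P4, [P5/(1+P5*P6)] (parallel)
Step 5. multiply [[P1/(1+P1*P2)]/(1+[P1/(1+P1*P2)]*P3)], (P4+[P5/(1+P5*P6)]), P7 (series)
Step 4: parallel.

Answer: parallel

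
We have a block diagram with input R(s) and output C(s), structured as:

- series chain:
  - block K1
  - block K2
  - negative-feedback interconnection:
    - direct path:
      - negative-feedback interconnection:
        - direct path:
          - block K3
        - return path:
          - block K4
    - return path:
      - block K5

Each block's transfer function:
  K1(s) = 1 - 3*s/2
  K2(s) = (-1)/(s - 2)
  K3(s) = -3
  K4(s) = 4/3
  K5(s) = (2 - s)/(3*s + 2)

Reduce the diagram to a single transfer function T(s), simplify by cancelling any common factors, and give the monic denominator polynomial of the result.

1. apply the feedback formula to K3, K4; result 1
2. close the feedback loop around [K3/(1+K3*K4)], K5; result (3*s + 2)/(2*s + 4)
3. multiply K1, K2, [[K3/(1+K3*K4)]/(1+[K3/(1+K3*K4)]*K5)] (series); result (9*s^2 - 4)/(4*s^2 - 16)
T(s) is the step-3 result (common factors already cancelled). Leading coefficient of the denominator: 4. Divide through by 4 for the monic polynomial.

Answer: s^2 - 4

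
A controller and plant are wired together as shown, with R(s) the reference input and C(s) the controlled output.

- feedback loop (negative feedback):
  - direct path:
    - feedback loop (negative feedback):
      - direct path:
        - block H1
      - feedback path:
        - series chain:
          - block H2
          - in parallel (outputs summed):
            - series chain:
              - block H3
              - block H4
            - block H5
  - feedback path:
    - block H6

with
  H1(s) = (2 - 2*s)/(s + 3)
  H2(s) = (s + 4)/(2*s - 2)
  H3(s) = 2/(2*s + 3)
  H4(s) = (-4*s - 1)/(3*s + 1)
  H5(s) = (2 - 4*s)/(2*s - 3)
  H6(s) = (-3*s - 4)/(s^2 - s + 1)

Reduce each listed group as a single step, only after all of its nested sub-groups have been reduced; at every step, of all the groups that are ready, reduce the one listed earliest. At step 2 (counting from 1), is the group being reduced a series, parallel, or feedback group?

[1] multiply H3, H4 (series)
[2] combine (H3*H4), H5 in parallel
[3] cascade H2, ((H3*H4)+H5)
[4] feedback reduction of H1, (H2*((H3*H4)+H5))
[5] close the feedback loop around [H1/(1+H1*(H2*((H3*H4)+H5)))], H6
Step 2 collapses a parallel group.

Therefore the answer is parallel.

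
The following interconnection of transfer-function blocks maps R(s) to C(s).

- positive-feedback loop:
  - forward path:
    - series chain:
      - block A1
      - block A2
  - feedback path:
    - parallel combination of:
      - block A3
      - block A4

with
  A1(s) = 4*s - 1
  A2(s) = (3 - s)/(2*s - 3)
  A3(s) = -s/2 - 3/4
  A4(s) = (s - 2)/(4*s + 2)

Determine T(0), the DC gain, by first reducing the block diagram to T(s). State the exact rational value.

1. reduce the series chain A1, A2; result (-4*s^2 + 13*s - 3)/(2*s - 3)
2. sum the parallel branches A3, A4; result (-4*s^2 - 6*s - 7)/(8*s + 4)
3. feedback reduction of (A1*A2), (A3+A4); result (32*s^3 - 88*s^2 - 28*s + 12)/(16*s^4 - 28*s^3 - 54*s^2 - 57*s + 33)
Step 3 gives the overall T(s). Then T(0) = 12/33 = 4/11.

Therefore the answer is 4/11.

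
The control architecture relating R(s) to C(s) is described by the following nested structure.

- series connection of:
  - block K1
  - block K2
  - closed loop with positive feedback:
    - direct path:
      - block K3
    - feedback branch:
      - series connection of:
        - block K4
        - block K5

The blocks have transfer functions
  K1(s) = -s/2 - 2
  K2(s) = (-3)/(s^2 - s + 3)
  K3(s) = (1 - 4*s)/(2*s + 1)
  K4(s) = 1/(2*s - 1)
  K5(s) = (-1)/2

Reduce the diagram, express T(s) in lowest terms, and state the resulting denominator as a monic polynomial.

First reduce the diagram to T(s).

Step 1: combine K4, K5 in series gives (-1)/(4*s - 2)
Step 2: collapse the loop (K3 forward, (K4*K5) return) gives (-16*s^2 + 12*s - 2)/(8*s^2 - 4*s - 1)
Step 3: series reduction of K1, K2, [K3/(1-K3*(K4*K5))] gives (-24*s^3 - 78*s^2 + 69*s - 12)/(8*s^4 - 12*s^3 + 27*s^2 - 11*s - 3)
No further cancellation is possible in the step-3 result, so that is T(s). Its denominator becomes monic after dividing by the leading coefficient 8.

Answer: s^4 - 3*s^3/2 + 27*s^2/8 - 11*s/8 - 3/8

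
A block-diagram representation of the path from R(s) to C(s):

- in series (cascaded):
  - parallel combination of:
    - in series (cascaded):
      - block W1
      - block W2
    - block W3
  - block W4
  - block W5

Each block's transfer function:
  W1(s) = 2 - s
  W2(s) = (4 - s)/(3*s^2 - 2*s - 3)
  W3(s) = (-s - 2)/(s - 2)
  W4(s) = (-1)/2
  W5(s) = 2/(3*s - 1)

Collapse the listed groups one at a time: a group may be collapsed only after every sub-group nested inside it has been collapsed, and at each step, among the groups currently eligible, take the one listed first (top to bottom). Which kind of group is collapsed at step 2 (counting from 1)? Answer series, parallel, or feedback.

Reducing step by step:

Step 1 - combine W1, W2 in series
Step 2 - add (W1*W2), W3 (parallel)
Step 3 - multiply ((W1*W2)+W3), W4, W5 (series)
So the answer for step 2 is parallel.

Answer: parallel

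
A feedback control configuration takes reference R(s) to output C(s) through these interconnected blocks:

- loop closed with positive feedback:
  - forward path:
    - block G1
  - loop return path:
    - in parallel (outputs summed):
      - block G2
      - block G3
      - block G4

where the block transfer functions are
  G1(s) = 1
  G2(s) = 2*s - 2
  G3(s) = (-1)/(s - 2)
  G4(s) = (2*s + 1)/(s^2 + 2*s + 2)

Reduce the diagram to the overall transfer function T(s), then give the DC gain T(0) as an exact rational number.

Answer: 1/2

Working:
(1) combine G2, G3, G4 in parallel; result (2*s^4 - 2*s^3 - 3*s^2 - 9*s + 4)/(s^3 - 2*s - 4)
(2) reduce the feedback loop with forward G1 and return (G2+G3+G4); result (-s^3 + 2*s + 4)/(2*s^4 - 3*s^3 - 3*s^2 - 7*s + 8)
That last expression is T(s); at s = 0 only the constant terms survive, so T(0) = 4/8 = 1/2.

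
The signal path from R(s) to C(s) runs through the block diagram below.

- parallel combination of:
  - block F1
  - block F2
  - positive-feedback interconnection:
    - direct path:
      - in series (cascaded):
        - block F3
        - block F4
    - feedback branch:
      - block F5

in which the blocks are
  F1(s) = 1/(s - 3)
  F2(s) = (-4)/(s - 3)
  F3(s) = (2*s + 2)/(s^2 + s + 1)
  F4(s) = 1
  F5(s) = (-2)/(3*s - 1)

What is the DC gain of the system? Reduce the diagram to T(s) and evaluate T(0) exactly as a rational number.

[1] combine F3, F4 in series = (2*s + 2)/(s^2 + s + 1)
[2] close the feedback loop around (F3*F4), F5 = (6*s^2 + 4*s - 2)/(3*s^3 + 2*s^2 + 6*s + 3)
[3] add F1, F2, [(F3*F4)/(1-(F3*F4)*F5)] (parallel) = (-3*s^3 - 20*s^2 - 32*s - 3)/(3*s^4 - 7*s^3 - 15*s - 9)
Step 3 gives the overall T(s). Then T(0) = -3/(-9) = 1/3.

Final answer: 1/3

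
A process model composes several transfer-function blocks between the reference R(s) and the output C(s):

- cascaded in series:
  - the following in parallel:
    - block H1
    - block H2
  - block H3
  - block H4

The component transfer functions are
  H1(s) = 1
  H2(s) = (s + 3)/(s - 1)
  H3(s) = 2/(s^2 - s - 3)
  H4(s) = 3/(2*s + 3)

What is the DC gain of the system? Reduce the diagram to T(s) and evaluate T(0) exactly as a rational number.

Step 1: combine H1, H2 in parallel; result (2*s + 2)/(s - 1)
Step 2: multiply (H1+H2), H3, H4 (series); result (12*s + 12)/(2*s^4 - s^3 - 10*s^2 + 9)
Evaluating the step-2 result (the overall T(s)) at s = 0 gives T(0) = 12/9 = 4/3.

Answer: 4/3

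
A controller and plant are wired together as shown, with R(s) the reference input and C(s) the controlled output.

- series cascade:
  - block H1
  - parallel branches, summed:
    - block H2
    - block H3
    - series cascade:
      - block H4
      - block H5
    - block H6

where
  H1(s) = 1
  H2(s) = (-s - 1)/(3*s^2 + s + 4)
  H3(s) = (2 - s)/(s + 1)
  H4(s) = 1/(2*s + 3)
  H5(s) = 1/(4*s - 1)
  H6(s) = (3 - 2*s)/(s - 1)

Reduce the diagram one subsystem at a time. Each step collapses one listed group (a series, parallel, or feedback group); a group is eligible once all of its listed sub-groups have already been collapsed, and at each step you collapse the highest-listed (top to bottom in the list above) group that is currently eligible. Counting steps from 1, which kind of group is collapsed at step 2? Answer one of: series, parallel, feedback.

1. combine H4, H5 in series
2. parallel reduction of H2, H3, (H4*H5), H6
3. combine H1, (H2+H3+(H4*H5)+H6) in series
The group at step 2 is a parallel group.

Hence the answer: parallel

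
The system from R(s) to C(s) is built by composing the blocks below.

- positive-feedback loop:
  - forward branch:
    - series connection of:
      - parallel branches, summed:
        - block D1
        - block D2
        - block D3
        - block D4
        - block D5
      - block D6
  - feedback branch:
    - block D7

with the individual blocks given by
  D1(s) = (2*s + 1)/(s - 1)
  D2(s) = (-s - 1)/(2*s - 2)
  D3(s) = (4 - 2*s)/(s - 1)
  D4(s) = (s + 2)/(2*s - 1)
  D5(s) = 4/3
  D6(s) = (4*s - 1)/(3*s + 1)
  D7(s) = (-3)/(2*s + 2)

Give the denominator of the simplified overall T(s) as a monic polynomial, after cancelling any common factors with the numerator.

Step 1: combine D1, D2, D3, D4, D5 in parallel -> (16*s^2 + 39*s - 31)/(12*s^2 - 18*s + 6)
Step 2: combine (D1+D2+D3+D4+D5), D6 in series -> (64*s^3 + 140*s^2 - 163*s + 31)/(36*s^3 - 42*s^2 + 6)
Step 3: close the feedback loop around ((D1+D2+D3+D4+D5)*D6), D7 -> (128*s^4 + 408*s^3 - 46*s^2 - 264*s + 62)/(72*s^4 + 180*s^3 + 336*s^2 - 477*s + 105)
No further cancellation is possible in the step-3 result, so that is T(s). Its denominator becomes monic after dividing by the leading coefficient 72.

Hence the answer: s^4 + 5*s^3/2 + 14*s^2/3 - 53*s/8 + 35/24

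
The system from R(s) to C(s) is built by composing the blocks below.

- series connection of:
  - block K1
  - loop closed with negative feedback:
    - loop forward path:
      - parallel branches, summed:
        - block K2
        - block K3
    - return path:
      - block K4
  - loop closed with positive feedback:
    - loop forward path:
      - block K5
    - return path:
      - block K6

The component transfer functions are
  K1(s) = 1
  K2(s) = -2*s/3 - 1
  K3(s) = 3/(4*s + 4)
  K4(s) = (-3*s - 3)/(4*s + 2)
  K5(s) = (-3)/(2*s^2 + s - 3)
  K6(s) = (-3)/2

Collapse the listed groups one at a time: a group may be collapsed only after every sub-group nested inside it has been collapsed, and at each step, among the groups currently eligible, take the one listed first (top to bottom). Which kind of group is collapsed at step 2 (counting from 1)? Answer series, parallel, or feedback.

[1] reduce the parallel group K2, K3
[2] feedback reduction of (K2+K3), K4
[3] collapse the loop (K5 forward, K6 return)
[4] cascade K1, [(K2+K3)/(1+(K2+K3)*K4)], [K5/(1-K5*K6)]
The group at step 2 is a feedback group.

Answer: feedback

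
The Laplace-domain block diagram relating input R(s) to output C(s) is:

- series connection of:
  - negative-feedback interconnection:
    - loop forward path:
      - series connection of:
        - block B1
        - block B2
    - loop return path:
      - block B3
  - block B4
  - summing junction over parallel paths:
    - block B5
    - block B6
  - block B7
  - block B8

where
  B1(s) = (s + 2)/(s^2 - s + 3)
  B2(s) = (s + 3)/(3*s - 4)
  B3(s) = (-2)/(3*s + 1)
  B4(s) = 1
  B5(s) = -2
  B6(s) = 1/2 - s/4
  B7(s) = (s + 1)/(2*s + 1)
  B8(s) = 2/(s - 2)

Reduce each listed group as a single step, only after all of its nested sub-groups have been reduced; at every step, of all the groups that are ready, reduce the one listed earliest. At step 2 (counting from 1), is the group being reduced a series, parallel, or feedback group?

The answer is feedback.

Reasoning:
Step 1 - combine B1, B2 in series
Step 2 - reduce the feedback loop with forward (B1*B2) and return B3
Step 3 - sum the parallel branches B5, B6
Step 4 - reduce the series chain [(B1*B2)/(1+(B1*B2)*B3)], B4, (B5+B6), B7, B8
So the answer for step 2 is feedback.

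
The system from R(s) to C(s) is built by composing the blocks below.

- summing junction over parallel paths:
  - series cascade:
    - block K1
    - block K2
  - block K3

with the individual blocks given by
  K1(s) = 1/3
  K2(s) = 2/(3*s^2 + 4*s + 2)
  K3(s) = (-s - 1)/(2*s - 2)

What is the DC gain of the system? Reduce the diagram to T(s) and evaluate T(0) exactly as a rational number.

The answer is 5/6.

Reasoning:
(1) reduce the series chain K1, K2 gives 2/(9*s^2 + 12*s + 6)
(2) reduce the parallel group (K1*K2), K3 gives (-9*s^3 - 21*s^2 - 14*s - 10)/(18*s^3 + 6*s^2 - 12*s - 12)
That last expression is T(s); at s = 0 only the constant terms survive, so T(0) = -10/(-12) = 5/6.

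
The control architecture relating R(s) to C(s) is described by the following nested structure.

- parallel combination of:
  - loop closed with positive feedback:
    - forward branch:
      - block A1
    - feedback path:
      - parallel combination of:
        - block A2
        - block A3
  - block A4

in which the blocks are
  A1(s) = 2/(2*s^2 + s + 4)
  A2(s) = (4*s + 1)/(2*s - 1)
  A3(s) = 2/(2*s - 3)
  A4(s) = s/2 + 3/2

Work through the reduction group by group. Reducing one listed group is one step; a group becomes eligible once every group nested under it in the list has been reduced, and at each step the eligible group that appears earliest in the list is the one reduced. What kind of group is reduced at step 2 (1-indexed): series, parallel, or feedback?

1. parallel reduction of A2, A3
2. collapse the loop (A1 forward, (A2+A3) return)
3. add [A1/(1-A1*(A2+A3))], A4 (parallel)
So the answer for step 2 is feedback.

Answer: feedback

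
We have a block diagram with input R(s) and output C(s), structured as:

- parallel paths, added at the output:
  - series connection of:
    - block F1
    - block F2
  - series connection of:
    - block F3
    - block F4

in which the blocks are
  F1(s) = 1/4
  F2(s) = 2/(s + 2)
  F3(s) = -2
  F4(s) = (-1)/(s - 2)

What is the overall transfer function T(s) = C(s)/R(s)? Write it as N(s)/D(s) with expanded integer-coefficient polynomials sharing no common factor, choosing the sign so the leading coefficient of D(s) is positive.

First reduce the diagram to T(s).

[1] multiply F1, F2 (series) = 1/(2*s + 4)
[2] multiply F3, F4 (series) = 2/(s - 2)
[3] reduce the parallel group (F1*F2), (F3*F4): this yields T(s), and no further normalization is needed

Answer: (5*s + 6)/(2*s^2 - 8)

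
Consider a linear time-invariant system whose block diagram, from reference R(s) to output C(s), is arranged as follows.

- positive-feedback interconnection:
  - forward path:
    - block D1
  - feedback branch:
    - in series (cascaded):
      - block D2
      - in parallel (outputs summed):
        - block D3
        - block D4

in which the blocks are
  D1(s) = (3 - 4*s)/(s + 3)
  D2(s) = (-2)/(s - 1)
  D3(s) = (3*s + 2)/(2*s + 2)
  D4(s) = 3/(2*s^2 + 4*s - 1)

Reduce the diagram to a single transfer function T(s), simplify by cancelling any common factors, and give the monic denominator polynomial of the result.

First reduce the diagram to T(s).

Step 1 - parallel reduction of D3, D4 = (6*s^3 + 16*s^2 + 11*s + 4)/(4*s^3 + 12*s^2 + 6*s - 2)
Step 2 - multiply D2, (D3+D4) (series) = (-6*s^3 - 16*s^2 - 11*s - 4)/(2*s^4 + 4*s^3 - 3*s^2 - 4*s + 1)
Step 3 - feedback reduction of D1, (D2*(D3+D4)) = (-8*s^5 - 10*s^4 + 24*s^3 + 7*s^2 - 16*s + 3)/(2*s^5 - 14*s^4 - 37*s^3 - 9*s^2 + 6*s + 15)
The result of step 3 is T(s) in lowest terms. Its denominator has leading coefficient 2; dividing the denominator through by 2 makes it monic.

Answer: s^5 - 7*s^4 - 37*s^3/2 - 9*s^2/2 + 3*s + 15/2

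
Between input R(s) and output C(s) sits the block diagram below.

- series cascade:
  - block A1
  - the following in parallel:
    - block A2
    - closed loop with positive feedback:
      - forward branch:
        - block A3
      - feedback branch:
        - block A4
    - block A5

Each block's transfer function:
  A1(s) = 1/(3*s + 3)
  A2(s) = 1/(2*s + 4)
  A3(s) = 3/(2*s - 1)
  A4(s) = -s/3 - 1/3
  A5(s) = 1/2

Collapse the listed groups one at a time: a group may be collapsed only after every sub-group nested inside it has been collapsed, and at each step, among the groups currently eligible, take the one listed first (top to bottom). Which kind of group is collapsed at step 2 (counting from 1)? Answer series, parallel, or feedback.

Step 1 - apply the feedback formula to A3, A4
Step 2 - parallel reduction of A2, [A3/(1-A3*A4)], A5
Step 3 - series reduction of A1, (A2+[A3/(1-A3*A4)]+A5)
So the answer for step 2 is parallel.

Answer: parallel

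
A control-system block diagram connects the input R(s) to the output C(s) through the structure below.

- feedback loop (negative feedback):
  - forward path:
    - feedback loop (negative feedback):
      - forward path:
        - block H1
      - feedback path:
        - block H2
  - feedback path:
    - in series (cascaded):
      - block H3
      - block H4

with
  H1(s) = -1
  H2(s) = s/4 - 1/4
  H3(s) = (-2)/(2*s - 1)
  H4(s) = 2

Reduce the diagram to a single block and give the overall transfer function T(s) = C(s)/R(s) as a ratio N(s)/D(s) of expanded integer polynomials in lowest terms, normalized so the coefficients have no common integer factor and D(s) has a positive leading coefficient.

Step 1 - reduce the feedback loop with forward H1 and return H2; result 4/(s - 5)
Step 2 - cascade H3, H4; result (-4)/(2*s - 1)
Step 3 - collapse the loop ([H1/(1+H1*H2)] forward, (H3*H4) return), which is the overall transfer function T(s) = C(s)/R(s) in lowest terms

Final answer: (8*s - 4)/(2*s^2 - 11*s - 11)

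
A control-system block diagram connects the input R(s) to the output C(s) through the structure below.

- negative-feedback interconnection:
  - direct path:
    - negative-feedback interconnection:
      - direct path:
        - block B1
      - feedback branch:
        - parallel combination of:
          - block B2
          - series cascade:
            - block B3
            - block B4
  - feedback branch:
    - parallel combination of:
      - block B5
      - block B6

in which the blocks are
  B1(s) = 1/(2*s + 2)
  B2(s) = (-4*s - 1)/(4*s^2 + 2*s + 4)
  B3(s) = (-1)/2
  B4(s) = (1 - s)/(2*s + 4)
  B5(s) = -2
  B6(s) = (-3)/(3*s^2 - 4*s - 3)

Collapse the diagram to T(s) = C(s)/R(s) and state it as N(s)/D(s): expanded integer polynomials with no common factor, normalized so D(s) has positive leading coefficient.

Step 1: reduce the series chain B3, B4: (s - 1)/(4*s + 8)
Step 2: parallel reduction of B2, (B3*B4): (2*s^3 - 9*s^2 - 17*s - 6)/(8*s^3 + 20*s^2 + 16*s + 16)
Step 3: collapse the loop (B1 forward, (B2+(B3*B4)) return): (8*s^3 + 20*s^2 + 16*s + 16)/(16*s^4 + 58*s^3 + 63*s^2 + 47*s + 26)
Step 4: combine B5, B6 in parallel: (-6*s^2 + 8*s + 3)/(3*s^2 - 4*s - 3)
Step 5: close the feedback loop around [B1/(1+B1*(B2+(B3*B4)))], (B5+B6): this yields T(s), and no further normalization is needed

Hence the answer: (24*s^5 + 28*s^4 - 56*s^3 - 76*s^2 - 112*s - 48)/(48*s^6 + 62*s^5 - 147*s^4 - 197*s^3 - 207*s^2 - 69*s - 30)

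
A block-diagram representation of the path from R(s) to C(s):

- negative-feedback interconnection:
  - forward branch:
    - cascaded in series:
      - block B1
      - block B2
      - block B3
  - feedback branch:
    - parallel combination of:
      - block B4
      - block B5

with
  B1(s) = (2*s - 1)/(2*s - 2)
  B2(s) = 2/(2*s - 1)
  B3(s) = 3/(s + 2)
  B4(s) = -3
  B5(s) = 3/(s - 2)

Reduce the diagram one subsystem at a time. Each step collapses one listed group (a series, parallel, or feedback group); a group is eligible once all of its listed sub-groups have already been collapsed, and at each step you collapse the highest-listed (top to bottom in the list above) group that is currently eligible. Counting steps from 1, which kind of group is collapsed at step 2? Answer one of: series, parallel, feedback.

[1] multiply B1, B2, B3 (series)
[2] combine B4, B5 in parallel
[3] close the feedback loop around (B1*B2*B3), (B4+B5)
Step 2: parallel.

Therefore the answer is parallel.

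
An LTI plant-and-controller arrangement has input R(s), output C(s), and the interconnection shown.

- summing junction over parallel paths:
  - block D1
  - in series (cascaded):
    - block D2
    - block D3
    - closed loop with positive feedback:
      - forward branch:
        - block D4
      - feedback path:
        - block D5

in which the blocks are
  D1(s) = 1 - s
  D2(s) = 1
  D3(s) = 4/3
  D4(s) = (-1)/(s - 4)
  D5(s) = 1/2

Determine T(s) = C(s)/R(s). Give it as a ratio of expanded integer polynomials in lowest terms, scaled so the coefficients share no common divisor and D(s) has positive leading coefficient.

Reducing step by step:

Step 1 - close the feedback loop around D4, D5 gives (-2)/(2*s - 7)
Step 2 - cascade D2, D3, [D4/(1-D4*D5)] gives (-8)/(6*s - 21)
Step 3 - combine D1, (D2*D3*[D4/(1-D4*D5)]) in parallel: this yields T(s), and no further normalization is needed

Answer: (-6*s^2 + 27*s - 29)/(6*s - 21)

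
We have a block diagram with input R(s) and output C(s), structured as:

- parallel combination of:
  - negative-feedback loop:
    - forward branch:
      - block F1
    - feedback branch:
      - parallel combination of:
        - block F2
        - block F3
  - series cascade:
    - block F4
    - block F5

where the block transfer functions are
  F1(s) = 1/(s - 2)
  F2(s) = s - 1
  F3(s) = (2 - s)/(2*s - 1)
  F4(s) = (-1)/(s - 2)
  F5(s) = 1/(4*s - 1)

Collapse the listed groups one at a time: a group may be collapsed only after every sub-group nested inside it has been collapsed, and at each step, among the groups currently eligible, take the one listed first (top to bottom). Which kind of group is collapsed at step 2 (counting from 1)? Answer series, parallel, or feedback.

Reducing step by step:

[1] sum the parallel branches F2, F3
[2] collapse the loop (F1 forward, (F2+F3) return)
[3] reduce the series chain F4, F5
[4] reduce the parallel group [F1/(1+F1*(F2+F3))], (F4*F5)
The group at step 2 is a feedback group.

Answer: feedback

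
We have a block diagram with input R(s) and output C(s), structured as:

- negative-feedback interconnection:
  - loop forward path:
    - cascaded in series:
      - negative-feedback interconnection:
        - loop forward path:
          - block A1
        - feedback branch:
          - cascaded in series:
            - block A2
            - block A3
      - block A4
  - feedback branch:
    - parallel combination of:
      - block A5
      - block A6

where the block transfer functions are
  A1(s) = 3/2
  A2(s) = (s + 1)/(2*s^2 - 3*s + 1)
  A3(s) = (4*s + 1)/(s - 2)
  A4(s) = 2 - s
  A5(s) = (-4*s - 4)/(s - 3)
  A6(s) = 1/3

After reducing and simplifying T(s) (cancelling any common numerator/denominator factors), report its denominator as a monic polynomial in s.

Step 1 - cascade A2, A3, giving (4*s^2 + 5*s + 1)/(2*s^3 - 7*s^2 + 7*s - 2)
Step 2 - collapse the loop (A1 forward, (A2*A3) return), giving (6*s^3 - 21*s^2 + 21*s - 6)/(4*s^3 - 2*s^2 + 29*s - 1)
Step 3 - reduce the series chain [A1/(1+A1*(A2*A3))], A4, giving (-6*s^4 + 33*s^3 - 63*s^2 + 48*s - 12)/(4*s^3 - 2*s^2 + 29*s - 1)
Step 4 - reduce the parallel group A5, A6, giving (-11*s - 15)/(3*s - 9)
Step 5 - apply the feedback formula to ([A1/(1+A1*(A2*A3))]*A4), (A5+A6), giving (-6*s^5 + 51*s^4 - 162*s^3 + 237*s^2 - 156*s + 36)/(22*s^5 - 87*s^4 + 52*s^3 + 174*s^2 - 284*s + 63)
That last expression is T(s), already simplified. Scaling its denominator by 1/22 (the reciprocal of the leading coefficient) yields the monic denominator.

Answer: s^5 - 87*s^4/22 + 26*s^3/11 + 87*s^2/11 - 142*s/11 + 63/22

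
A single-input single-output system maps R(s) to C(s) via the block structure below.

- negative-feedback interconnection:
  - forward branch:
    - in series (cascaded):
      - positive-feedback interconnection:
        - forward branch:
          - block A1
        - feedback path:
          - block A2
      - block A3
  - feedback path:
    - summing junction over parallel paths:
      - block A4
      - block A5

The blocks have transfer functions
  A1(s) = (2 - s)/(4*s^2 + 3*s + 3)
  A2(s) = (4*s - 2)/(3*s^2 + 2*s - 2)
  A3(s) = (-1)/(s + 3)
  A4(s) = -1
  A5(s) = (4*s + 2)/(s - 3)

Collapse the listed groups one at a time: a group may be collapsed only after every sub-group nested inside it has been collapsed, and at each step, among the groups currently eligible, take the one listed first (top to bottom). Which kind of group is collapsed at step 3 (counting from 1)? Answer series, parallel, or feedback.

The answer is parallel.

Reasoning:
1. close the feedback loop around A1, A2
2. cascade [A1/(1-A1*A2)], A3
3. combine A4, A5 in parallel
4. close the feedback loop around ([A1/(1-A1*A2)]*A3), (A4+A5)
Step 3 collapses a parallel group.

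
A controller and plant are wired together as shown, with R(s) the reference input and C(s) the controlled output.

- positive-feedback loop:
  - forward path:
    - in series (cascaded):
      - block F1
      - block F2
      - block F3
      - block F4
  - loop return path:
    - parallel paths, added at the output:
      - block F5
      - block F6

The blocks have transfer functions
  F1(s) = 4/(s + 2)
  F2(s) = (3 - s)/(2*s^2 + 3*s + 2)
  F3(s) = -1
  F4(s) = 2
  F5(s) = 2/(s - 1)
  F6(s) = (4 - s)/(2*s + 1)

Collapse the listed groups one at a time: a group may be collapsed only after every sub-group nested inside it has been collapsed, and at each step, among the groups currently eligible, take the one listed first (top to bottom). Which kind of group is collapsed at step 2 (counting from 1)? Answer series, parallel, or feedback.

The answer is parallel.

Reasoning:
(1) series reduction of F1, F2, F3, F4
(2) add F5, F6 (parallel)
(3) feedback reduction of (F1*F2*F3*F4), (F5+F6)
Step 2 collapses a parallel group.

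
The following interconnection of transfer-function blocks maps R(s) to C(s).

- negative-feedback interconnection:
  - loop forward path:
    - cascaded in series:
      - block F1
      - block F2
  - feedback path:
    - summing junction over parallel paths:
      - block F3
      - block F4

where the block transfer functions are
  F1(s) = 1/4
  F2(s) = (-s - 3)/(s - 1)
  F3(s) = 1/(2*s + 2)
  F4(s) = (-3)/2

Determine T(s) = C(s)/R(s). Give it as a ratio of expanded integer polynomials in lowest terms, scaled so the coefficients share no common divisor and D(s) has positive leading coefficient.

Reducing step by step:

Step 1: combine F1, F2 in series; result (-s - 3)/(4*s - 4)
Step 2: add F3, F4 (parallel); result (-3*s - 2)/(2*s + 2)
Step 3: close the feedback loop around (F1*F2), (F3+F4) - this is the overall T(s), already in the required normalized form

Answer: (-2*s^2 - 8*s - 6)/(11*s^2 + 11*s - 2)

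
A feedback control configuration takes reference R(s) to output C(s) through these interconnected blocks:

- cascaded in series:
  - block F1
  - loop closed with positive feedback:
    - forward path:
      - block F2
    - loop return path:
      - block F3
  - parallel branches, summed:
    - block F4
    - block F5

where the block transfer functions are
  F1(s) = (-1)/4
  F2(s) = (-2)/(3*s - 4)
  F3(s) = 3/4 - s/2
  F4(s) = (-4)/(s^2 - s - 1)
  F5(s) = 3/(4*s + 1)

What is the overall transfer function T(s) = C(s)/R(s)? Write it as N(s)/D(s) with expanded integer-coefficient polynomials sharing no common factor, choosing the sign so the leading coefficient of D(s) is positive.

(1) reduce the feedback loop with forward F2 and return F3; result (-4)/(4*s - 5)
(2) add F4, F5 (parallel); result (3*s^2 - 19*s - 7)/(4*s^3 - 3*s^2 - 5*s - 1)
(3) reduce the series chain F1, [F2/(1-F2*F3)], (F4+F5), which is the overall transfer function T(s) = C(s)/R(s) in lowest terms

Hence the answer: (3*s^2 - 19*s - 7)/(16*s^4 - 32*s^3 - 5*s^2 + 21*s + 5)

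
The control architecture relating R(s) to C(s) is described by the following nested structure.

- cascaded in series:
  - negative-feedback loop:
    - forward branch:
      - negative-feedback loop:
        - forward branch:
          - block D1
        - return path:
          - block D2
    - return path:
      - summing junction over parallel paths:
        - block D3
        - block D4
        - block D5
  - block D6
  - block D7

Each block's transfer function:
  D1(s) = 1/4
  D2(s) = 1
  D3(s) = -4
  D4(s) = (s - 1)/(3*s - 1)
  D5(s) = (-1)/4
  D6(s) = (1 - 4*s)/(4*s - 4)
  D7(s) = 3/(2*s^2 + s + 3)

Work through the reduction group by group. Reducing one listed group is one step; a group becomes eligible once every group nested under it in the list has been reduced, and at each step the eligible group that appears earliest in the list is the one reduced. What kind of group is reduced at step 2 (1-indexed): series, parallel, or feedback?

(1) close the feedback loop around D1, D2
(2) sum the parallel branches D3, D4, D5
(3) feedback reduction of [D1/(1+D1*D2)], (D3+D4+D5)
(4) reduce the series chain [[D1/(1+D1*D2)]/(1+[D1/(1+D1*D2)]*(D3+D4+D5))], D6, D7
At step 2 the group reduced is parallel.

Final answer: parallel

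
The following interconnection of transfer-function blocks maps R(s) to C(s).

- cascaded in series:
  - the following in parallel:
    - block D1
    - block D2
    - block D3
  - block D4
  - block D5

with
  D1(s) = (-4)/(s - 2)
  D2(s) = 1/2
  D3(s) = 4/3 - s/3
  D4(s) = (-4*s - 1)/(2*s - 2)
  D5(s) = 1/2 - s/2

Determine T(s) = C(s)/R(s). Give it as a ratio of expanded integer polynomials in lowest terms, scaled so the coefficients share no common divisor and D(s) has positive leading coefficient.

Reducing step by step:

Step 1 - combine D1, D2, D3 in parallel gives (-2*s^2 + 15*s - 46)/(6*s - 12)
Step 2 - combine (D1+D2+D3), D4, D5 in series: this yields T(s), and no further normalization is needed

Answer: (-8*s^3 + 58*s^2 - 169*s - 46)/(24*s - 48)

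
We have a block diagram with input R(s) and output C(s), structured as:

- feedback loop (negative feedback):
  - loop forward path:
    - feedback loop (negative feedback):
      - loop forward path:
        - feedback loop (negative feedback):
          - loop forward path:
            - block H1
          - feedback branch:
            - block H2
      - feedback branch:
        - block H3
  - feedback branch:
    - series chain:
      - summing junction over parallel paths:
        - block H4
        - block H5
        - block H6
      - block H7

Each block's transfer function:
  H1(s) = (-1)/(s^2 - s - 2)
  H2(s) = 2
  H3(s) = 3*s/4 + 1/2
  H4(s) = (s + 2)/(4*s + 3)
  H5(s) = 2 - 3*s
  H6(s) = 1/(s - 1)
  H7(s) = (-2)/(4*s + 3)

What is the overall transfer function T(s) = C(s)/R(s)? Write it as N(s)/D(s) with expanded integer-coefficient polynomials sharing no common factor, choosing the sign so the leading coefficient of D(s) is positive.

Step 1. feedback reduction of H1, H2; result (-1)/(s^2 - s - 4)
Step 2. feedback reduction of [H1/(1+H1*H2)], H3; result (-4)/(4*s^2 - 7*s - 18)
Step 3. parallel reduction of H4, H5, H6; result (-12*s^3 + 12*s^2 + 12*s - 5)/(4*s^2 - s - 3)
Step 4. reduce the series chain (H4+H5+H6), H7; result (24*s^3 - 24*s^2 - 24*s + 10)/(16*s^3 + 8*s^2 - 15*s - 9)
Step 5. close the feedback loop around [[H1/(1+H1*H2)]/(1+[H1/(1+H1*H2)]*H3)], ((H4+H5+H6)*H7): this yields T(s), and no further normalization is needed

Answer: (-64*s^3 - 32*s^2 + 60*s + 36)/(64*s^5 - 80*s^4 - 500*s^3 + 21*s^2 + 429*s + 122)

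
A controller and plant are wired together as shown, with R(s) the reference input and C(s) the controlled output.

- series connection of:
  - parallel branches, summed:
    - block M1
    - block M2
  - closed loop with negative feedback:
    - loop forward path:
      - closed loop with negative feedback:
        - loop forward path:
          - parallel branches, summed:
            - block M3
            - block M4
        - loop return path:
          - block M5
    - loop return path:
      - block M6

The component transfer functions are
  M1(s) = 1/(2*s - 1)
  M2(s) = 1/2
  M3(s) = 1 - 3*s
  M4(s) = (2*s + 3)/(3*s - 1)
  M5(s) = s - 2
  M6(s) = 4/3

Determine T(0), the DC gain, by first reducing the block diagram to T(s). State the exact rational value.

1. reduce the parallel group M1, M2 gives (2*s + 1)/(4*s - 2)
2. add M3, M4 (parallel) gives (-9*s^2 + 8*s + 2)/(3*s - 1)
3. reduce the feedback loop with forward (M3+M4) and return M5 gives (9*s^2 - 8*s - 2)/(9*s^3 - 26*s^2 + 11*s + 5)
4. close the feedback loop around [(M3+M4)/(1+(M3+M4)*M5)], M6 gives (27*s^2 - 24*s - 6)/(27*s^3 - 42*s^2 + s + 7)
5. series reduction of (M1+M2), [[(M3+M4)/(1+(M3+M4)*M5)]/(1+[(M3+M4)/(1+(M3+M4)*M5)]*M6)] gives (54*s^3 - 21*s^2 - 36*s - 6)/(108*s^4 - 222*s^3 + 88*s^2 + 26*s - 14)
The step-5 result is T(s). Setting s = 0: T(0) = -6/(-14) = 3/7.

Final answer: 3/7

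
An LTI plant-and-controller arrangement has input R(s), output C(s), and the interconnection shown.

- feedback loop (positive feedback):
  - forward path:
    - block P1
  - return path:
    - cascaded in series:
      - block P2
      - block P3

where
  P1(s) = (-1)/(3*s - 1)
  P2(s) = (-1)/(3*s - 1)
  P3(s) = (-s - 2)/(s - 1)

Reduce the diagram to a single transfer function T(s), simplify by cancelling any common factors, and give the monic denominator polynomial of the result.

[1] reduce the series chain P2, P3 = (s + 2)/(3*s^2 - 4*s + 1)
[2] reduce the feedback loop with forward P1 and return (P2*P3) = (-3*s^2 + 4*s - 1)/(9*s^3 - 15*s^2 + 8*s + 1)
That last expression is T(s), already simplified. Scaling its denominator by 1/9 (the reciprocal of the leading coefficient) yields the monic denominator.

Hence the answer: s^3 - 5*s^2/3 + 8*s/9 + 1/9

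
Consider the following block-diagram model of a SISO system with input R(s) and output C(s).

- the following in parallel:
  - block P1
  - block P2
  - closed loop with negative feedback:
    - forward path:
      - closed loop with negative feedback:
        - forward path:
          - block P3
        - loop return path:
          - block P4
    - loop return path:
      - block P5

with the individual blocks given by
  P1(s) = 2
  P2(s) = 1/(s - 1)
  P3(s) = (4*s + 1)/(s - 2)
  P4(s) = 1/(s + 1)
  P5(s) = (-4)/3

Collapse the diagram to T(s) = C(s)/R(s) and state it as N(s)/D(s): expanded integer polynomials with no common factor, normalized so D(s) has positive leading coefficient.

The answer is (14*s^3 + 6*s^2 + 15*s - 4)/(13*s^3 - 2*s^2 - 4*s - 7).

Reasoning:
Step 1: collapse the loop (P3 forward, P4 return); result (4*s^2 + 5*s + 1)/(s^2 + 3*s - 1)
Step 2: reduce the feedback loop with forward [P3/(1+P3*P4)] and return P5; result (-12*s^2 - 15*s - 3)/(13*s^2 + 11*s + 7)
Step 3: sum the parallel branches P1, P2, [[P3/(1+P3*P4)]/(1+[P3/(1+P3*P4)]*P5)], which is the overall transfer function T(s) = C(s)/R(s) in lowest terms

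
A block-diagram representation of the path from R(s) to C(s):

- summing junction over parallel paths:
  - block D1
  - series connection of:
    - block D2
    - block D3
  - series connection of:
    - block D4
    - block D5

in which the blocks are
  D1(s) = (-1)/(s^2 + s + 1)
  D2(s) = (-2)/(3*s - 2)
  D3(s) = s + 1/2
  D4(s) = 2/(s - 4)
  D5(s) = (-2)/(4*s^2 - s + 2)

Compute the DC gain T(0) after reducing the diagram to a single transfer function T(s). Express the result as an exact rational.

(1) reduce the series chain D2, D3, giving (-2*s - 1)/(3*s - 2)
(2) combine D4, D5 in series, giving (-4)/(4*s^3 - 17*s^2 + 6*s - 8)
(3) reduce the parallel group D1, (D2*D3), (D4*D5), giving (-8*s^6 + 22*s^5 + 15*s^4 + 92*s^3 - 33*s^2 + 50*s)/(12*s^6 - 47*s^5 + 5*s^4 - 43*s^3 + 32*s^2 - 20*s + 16)
That last expression is T(s); at s = 0 only the constant terms survive, so T(0) = 0/16 = 0.

Final answer: 0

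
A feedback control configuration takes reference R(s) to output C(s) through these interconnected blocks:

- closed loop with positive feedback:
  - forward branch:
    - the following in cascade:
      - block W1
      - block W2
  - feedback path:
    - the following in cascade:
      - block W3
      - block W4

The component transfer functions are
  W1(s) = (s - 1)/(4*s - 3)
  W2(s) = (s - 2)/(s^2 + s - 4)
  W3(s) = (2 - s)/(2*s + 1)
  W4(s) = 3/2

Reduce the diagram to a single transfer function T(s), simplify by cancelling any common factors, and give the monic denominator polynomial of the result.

Reducing step by step:

(1) cascade W1, W2; result (s^2 - 3*s + 2)/(4*s^3 + s^2 - 19*s + 12)
(2) cascade W3, W4; result (6 - 3*s)/(4*s + 2)
(3) collapse the loop ((W1*W2) forward, (W3*W4) return); result (4*s^3 - 10*s^2 + 2*s + 4)/(16*s^4 + 15*s^3 - 89*s^2 + 34*s + 12)
T(s) is the step-3 result (common factors already cancelled). Leading coefficient of the denominator: 16. Divide through by 16 for the monic polynomial.

Answer: s^4 + 15*s^3/16 - 89*s^2/16 + 17*s/8 + 3/4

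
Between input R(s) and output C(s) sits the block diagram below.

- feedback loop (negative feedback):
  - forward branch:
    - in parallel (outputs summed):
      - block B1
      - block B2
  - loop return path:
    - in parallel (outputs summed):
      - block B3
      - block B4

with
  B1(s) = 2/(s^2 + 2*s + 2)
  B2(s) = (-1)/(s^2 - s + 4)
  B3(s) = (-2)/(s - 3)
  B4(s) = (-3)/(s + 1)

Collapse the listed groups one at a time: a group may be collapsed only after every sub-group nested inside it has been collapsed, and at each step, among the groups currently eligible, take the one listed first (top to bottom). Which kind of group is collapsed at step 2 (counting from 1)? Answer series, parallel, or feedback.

1. combine B1, B2 in parallel
2. add B3, B4 (parallel)
3. apply the feedback formula to (B1+B2), (B3+B4)
Step 2: parallel.

Therefore the answer is parallel.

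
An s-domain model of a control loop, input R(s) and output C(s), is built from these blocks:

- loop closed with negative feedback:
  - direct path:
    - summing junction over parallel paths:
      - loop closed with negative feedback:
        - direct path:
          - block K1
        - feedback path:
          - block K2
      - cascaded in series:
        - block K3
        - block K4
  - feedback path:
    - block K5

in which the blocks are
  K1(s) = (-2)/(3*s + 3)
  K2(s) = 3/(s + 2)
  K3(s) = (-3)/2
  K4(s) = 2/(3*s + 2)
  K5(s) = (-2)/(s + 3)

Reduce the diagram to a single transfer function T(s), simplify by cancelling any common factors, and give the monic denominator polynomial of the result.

Answer: s^4 + 20*s^3/3 + 49*s^2/3 + 140*s/9 + 16/9

Working:
(1) apply the feedback formula to K1, K2 -> (-2*s - 4)/(3*s^2 + 9*s)
(2) reduce the series chain K3, K4 -> (-3)/(3*s + 2)
(3) parallel reduction of [K1/(1+K1*K2)], (K3*K4) -> (-15*s^2 - 43*s - 8)/(9*s^3 + 33*s^2 + 18*s)
(4) feedback reduction of ([K1/(1+K1*K2)]+(K3*K4)), K5 -> (-15*s^3 - 88*s^2 - 137*s - 24)/(9*s^4 + 60*s^3 + 147*s^2 + 140*s + 16)
The result of step 4 is T(s) in lowest terms. Its denominator has leading coefficient 9; dividing the denominator through by 9 makes it monic.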